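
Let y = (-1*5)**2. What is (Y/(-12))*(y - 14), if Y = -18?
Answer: 33/2 ≈ 16.500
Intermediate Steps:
y = 25 (y = (-5)**2 = 25)
(Y/(-12))*(y - 14) = (-18/(-12))*(25 - 14) = -18*(-1/12)*11 = (3/2)*11 = 33/2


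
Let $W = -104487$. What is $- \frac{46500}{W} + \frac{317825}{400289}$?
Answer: $\frac{17274006425}{13941665581} \approx 1.239$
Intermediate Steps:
$- \frac{46500}{W} + \frac{317825}{400289} = - \frac{46500}{-104487} + \frac{317825}{400289} = \left(-46500\right) \left(- \frac{1}{104487}\right) + 317825 \cdot \frac{1}{400289} = \frac{15500}{34829} + \frac{317825}{400289} = \frac{17274006425}{13941665581}$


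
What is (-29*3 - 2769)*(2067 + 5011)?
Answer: -20214768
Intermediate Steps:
(-29*3 - 2769)*(2067 + 5011) = (-87 - 2769)*7078 = -2856*7078 = -20214768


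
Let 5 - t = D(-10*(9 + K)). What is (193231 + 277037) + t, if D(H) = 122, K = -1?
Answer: 470151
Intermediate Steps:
t = -117 (t = 5 - 1*122 = 5 - 122 = -117)
(193231 + 277037) + t = (193231 + 277037) - 117 = 470268 - 117 = 470151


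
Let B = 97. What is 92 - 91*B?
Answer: -8735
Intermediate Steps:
92 - 91*B = 92 - 91*97 = 92 - 8827 = -8735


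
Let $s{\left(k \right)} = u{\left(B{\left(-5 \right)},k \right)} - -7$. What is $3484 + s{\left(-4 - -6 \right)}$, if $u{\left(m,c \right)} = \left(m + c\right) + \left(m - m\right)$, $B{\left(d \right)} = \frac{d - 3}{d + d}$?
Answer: $\frac{17469}{5} \approx 3493.8$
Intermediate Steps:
$B{\left(d \right)} = \frac{-3 + d}{2 d}$
$u{\left(m,c \right)} = c + m$ ($u{\left(m,c \right)} = \left(c + m\right) + 0 = c + m$)
$s{\left(k \right)} = \frac{39}{5} + k$ ($s{\left(k \right)} = \left(k + \frac{-3 - 5}{2 \left(-5\right)}\right) - -7 = \left(k + \frac{1}{2} \left(- \frac{1}{5}\right) \left(-8\right)\right) + 7 = \left(k + \frac{4}{5}\right) + 7 = \left(\frac{4}{5} + k\right) + 7 = \frac{39}{5} + k$)
$3484 + s{\left(-4 - -6 \right)} = 3484 + \left(\frac{39}{5} - -2\right) = 3484 + \left(\frac{39}{5} + \left(-4 + 6\right)\right) = 3484 + \left(\frac{39}{5} + 2\right) = 3484 + \frac{49}{5} = \frac{17469}{5}$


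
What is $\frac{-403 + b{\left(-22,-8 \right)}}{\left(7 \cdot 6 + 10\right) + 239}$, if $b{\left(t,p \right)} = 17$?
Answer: $- \frac{386}{291} \approx -1.3265$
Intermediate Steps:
$\frac{-403 + b{\left(-22,-8 \right)}}{\left(7 \cdot 6 + 10\right) + 239} = \frac{-403 + 17}{\left(7 \cdot 6 + 10\right) + 239} = - \frac{386}{\left(42 + 10\right) + 239} = - \frac{386}{52 + 239} = - \frac{386}{291}$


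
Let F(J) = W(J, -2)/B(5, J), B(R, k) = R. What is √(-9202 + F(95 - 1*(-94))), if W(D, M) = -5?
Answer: I*√9203 ≈ 95.932*I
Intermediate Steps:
F(J) = -1 (F(J) = -5/5 = -5*⅕ = -1)
√(-9202 + F(95 - 1*(-94))) = √(-9202 - 1) = √(-9203) = I*√9203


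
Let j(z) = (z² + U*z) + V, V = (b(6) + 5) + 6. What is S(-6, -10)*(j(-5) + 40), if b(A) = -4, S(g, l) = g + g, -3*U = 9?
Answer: -1044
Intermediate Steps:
U = -3 (U = -⅓*9 = -3)
S(g, l) = 2*g
V = 7 (V = (-4 + 5) + 6 = 1 + 6 = 7)
j(z) = 7 + z² - 3*z (j(z) = (z² - 3*z) + 7 = 7 + z² - 3*z)
S(-6, -10)*(j(-5) + 40) = (2*(-6))*((7 + (-5)² - 3*(-5)) + 40) = -12*((7 + 25 + 15) + 40) = -12*(47 + 40) = -12*87 = -1044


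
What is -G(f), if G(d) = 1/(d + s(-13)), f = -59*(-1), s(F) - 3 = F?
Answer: -1/49 ≈ -0.020408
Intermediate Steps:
s(F) = 3 + F
f = 59
G(d) = 1/(-10 + d) (G(d) = 1/(d + (3 - 13)) = 1/(d - 10) = 1/(-10 + d))
-G(f) = -1/(-10 + 59) = -1/49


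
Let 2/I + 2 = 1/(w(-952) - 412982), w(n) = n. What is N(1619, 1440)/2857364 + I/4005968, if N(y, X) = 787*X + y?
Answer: 58809307126230604/148065777359209717 ≈ 0.39718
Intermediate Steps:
N(y, X) = y + 787*X
I = -827868/827869 (I = 2/(-2 + 1/(-952 - 412982)) = 2/(-2 + 1/(-413934)) = 2/(-2 - 1/413934) = 2/(-827869/413934) = 2*(-413934/827869) = -827868/827869 ≈ -1.0000)
N(1619, 1440)/2857364 + I/4005968 = (1619 + 787*1440)/2857364 - 827868/827869/4005968 = (1619 + 1133280)*(1/2857364) - 827868/827869*1/4005968 = 1134899*(1/2857364) - 206967/829104180548 = 1134899/2857364 - 206967/829104180548 = 58809307126230604/148065777359209717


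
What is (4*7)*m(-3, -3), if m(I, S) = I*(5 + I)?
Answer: -168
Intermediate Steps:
(4*7)*m(-3, -3) = (4*7)*(-3*(5 - 3)) = 28*(-3*2) = 28*(-6) = -168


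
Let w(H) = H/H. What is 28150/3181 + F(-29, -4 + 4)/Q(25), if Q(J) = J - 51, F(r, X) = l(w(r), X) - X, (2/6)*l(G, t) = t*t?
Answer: 28150/3181 ≈ 8.8494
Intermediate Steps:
w(H) = 1
l(G, t) = 3*t² (l(G, t) = 3*(t*t) = 3*t²)
F(r, X) = -X + 3*X² (F(r, X) = 3*X² - X = -X + 3*X²)
Q(J) = -51 + J
28150/3181 + F(-29, -4 + 4)/Q(25) = 28150/3181 + ((-4 + 4)*(-1 + 3*(-4 + 4)))/(-51 + 25) = 28150*(1/3181) + (0*(-1 + 3*0))/(-26) = 28150/3181 + (0*(-1 + 0))*(-1/26) = 28150/3181 + (0*(-1))*(-1/26) = 28150/3181 + 0*(-1/26) = 28150/3181 + 0 = 28150/3181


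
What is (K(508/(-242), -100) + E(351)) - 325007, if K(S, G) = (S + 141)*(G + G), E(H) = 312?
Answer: -42649495/121 ≈ -3.5248e+5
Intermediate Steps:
K(S, G) = 2*G*(141 + S) (K(S, G) = (141 + S)*(2*G) = 2*G*(141 + S))
(K(508/(-242), -100) + E(351)) - 325007 = (2*(-100)*(141 + 508/(-242)) + 312) - 325007 = (2*(-100)*(141 + 508*(-1/242)) + 312) - 325007 = (2*(-100)*(141 - 254/121) + 312) - 325007 = (2*(-100)*(16807/121) + 312) - 325007 = (-3361400/121 + 312) - 325007 = -3323648/121 - 325007 = -42649495/121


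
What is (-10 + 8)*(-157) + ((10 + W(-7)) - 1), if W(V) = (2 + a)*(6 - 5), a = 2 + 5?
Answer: 332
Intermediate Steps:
a = 7
W(V) = 9 (W(V) = (2 + 7)*(6 - 5) = 9*1 = 9)
(-10 + 8)*(-157) + ((10 + W(-7)) - 1) = (-10 + 8)*(-157) + ((10 + 9) - 1) = -2*(-157) + (19 - 1) = 314 + 18 = 332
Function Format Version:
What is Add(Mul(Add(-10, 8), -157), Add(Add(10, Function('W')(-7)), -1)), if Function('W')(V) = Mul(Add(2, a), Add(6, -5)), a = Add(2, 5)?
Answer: 332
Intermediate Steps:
a = 7
Function('W')(V) = 9 (Function('W')(V) = Mul(Add(2, 7), Add(6, -5)) = Mul(9, 1) = 9)
Add(Mul(Add(-10, 8), -157), Add(Add(10, Function('W')(-7)), -1)) = Add(Mul(Add(-10, 8), -157), Add(Add(10, 9), -1)) = Add(Mul(-2, -157), Add(19, -1)) = Add(314, 18) = 332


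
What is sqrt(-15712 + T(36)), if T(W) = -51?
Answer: I*sqrt(15763) ≈ 125.55*I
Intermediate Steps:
sqrt(-15712 + T(36)) = sqrt(-15712 - 51) = sqrt(-15763) = I*sqrt(15763)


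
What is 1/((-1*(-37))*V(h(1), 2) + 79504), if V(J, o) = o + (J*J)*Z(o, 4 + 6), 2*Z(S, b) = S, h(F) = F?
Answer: 1/79615 ≈ 1.2560e-5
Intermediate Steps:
Z(S, b) = S/2
V(J, o) = o + o*J**2/2 (V(J, o) = o + (J*J)*(o/2) = o + J**2*(o/2) = o + o*J**2/2)
1/((-1*(-37))*V(h(1), 2) + 79504) = 1/((-1*(-37))*((1/2)*2*(2 + 1**2)) + 79504) = 1/(37*((1/2)*2*(2 + 1)) + 79504) = 1/(37*((1/2)*2*3) + 79504) = 1/(37*3 + 79504) = 1/(111 + 79504) = 1/79615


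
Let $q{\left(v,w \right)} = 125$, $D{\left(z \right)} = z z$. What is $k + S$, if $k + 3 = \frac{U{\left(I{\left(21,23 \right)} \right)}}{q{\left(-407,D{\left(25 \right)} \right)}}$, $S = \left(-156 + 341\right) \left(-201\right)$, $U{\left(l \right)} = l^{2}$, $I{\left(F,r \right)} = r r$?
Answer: $- \frac{4368659}{125} \approx -34949.0$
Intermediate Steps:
$I{\left(F,r \right)} = r^{2}$
$D{\left(z \right)} = z^{2}$
$S = -37185$ ($S = 185 \left(-201\right) = -37185$)
$k = \frac{279466}{125}$ ($k = -3 + \frac{\left(23^{2}\right)^{2}}{125} = -3 + 529^{2} \cdot \frac{1}{125} = -3 + 279841 \cdot \frac{1}{125} = -3 + \frac{279841}{125} = \frac{279466}{125} \approx 2235.7$)
$k + S = \frac{279466}{125} - 37185 = - \frac{4368659}{125}$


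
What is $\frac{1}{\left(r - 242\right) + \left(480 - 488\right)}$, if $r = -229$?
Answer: $- \frac{1}{479} \approx -0.0020877$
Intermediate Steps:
$\frac{1}{\left(r - 242\right) + \left(480 - 488\right)} = \frac{1}{\left(-229 - 242\right) + \left(480 - 488\right)} = \frac{1}{-471 - 8} = \frac{1}{-479} = - \frac{1}{479}$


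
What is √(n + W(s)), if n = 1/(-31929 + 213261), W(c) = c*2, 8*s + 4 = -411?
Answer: I*√94762058178/30222 ≈ 10.186*I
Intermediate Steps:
s = -415/8 (s = -½ + (⅛)*(-411) = -½ - 411/8 = -415/8 ≈ -51.875)
W(c) = 2*c
n = 1/181332 ≈ 5.5147e-6
√(n + W(s)) = √(1/181332 + 2*(-415/8)) = √(1/181332 - 415/4) = √(-9406597/90666) = I*√94762058178/30222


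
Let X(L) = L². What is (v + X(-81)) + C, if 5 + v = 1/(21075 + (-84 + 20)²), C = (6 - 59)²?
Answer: 235726416/25171 ≈ 9365.0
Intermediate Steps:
C = 2809 (C = (-53)² = 2809)
v = -125854/25171 (v = -5 + 1/(21075 + (-84 + 20)²) = -5 + 1/(21075 + (-64)²) = -5 + 1/(21075 + 4096) = -5 + 1/25171 = -125854/25171 ≈ -5.0000)
(v + X(-81)) + C = (-125854/25171 + (-81)²) + 2809 = (-125854/25171 + 6561) + 2809 = 165021077/25171 + 2809 = 235726416/25171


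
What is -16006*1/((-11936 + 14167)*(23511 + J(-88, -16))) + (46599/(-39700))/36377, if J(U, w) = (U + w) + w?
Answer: -25547119174679/75364313254074900 ≈ -0.00033898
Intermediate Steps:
J(U, w) = U + 2*w
-16006*1/((-11936 + 14167)*(23511 + J(-88, -16))) + (46599/(-39700))/36377 = -16006*1/((-11936 + 14167)*(23511 + (-88 + 2*(-16)))) + (46599/(-39700))/36377 = -16006*1/(2231*(23511 + (-88 - 32))) + (46599*(-1/39700))*(1/36377) = -16006*1/(2231*(23511 - 120)) - 46599/39700*1/36377 = -16006/(23391*2231) - 46599/1444166900 = -16006/52185321 - 46599/1444166900 = -25547119174679/75364313254074900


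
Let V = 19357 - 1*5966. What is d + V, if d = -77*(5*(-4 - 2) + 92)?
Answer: 8617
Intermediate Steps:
V = 13391 (V = 19357 - 5966 = 13391)
d = -4774 (d = -77*(5*(-6) + 92) = -77*(-30 + 92) = -77*62 = -4774)
d + V = -4774 + 13391 = 8617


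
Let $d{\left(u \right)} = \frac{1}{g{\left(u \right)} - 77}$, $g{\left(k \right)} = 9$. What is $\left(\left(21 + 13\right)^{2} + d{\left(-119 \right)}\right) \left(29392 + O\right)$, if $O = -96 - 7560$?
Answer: $\frac{427150438}{17} \approx 2.5126 \cdot 10^{7}$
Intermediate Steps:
$O = -7656$ ($O = -96 - 7560 = -7656$)
$d{\left(u \right)} = - \frac{1}{68}$ ($d{\left(u \right)} = \frac{1}{9 - 77} = \frac{1}{-68} = - \frac{1}{68}$)
$\left(\left(21 + 13\right)^{2} + d{\left(-119 \right)}\right) \left(29392 + O\right) = \left(\left(21 + 13\right)^{2} - \frac{1}{68}\right) \left(29392 - 7656\right) = \left(34^{2} - \frac{1}{68}\right) 21736 = \left(1156 - \frac{1}{68}\right) 21736 = \frac{78607}{68} \cdot 21736 = \frac{427150438}{17}$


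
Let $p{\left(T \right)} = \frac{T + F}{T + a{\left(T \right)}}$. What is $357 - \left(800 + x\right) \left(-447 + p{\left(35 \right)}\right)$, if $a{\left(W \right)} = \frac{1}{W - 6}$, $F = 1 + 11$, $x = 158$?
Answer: $\frac{217067287}{508} \approx 4.273 \cdot 10^{5}$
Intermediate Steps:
$F = 12$
$a{\left(W \right)} = \frac{1}{-6 + W}$
$p{\left(T \right)} = \frac{12 + T}{T + \frac{1}{-6 + T}}$ ($p{\left(T \right)} = \frac{T + 12}{T + \frac{1}{-6 + T}} = \frac{12 + T}{T + \frac{1}{-6 + T}}$)
$357 - \left(800 + x\right) \left(-447 + p{\left(35 \right)}\right) = 357 - \left(800 + 158\right) \left(-447 + \frac{\left(-6 + 35\right) \left(12 + 35\right)}{1 + 35 \left(-6 + 35\right)}\right) = 357 - 958 \left(-447 + \frac{1}{1 + 35 \cdot 29} \cdot 29 \cdot 47\right) = 357 - 958 \left(-447 + \frac{1}{1 + 1015} \cdot 29 \cdot 47\right) = 357 - 958 \left(-447 + \frac{1}{1016} \cdot 29 \cdot 47\right) = 357 - 958 \left(-447 + \frac{1363}{1016}\right) = 357 - 958 \left(- \frac{452789}{1016}\right) = 357 - - \frac{216885931}{508} = 357 + \frac{216885931}{508} = \frac{217067287}{508}$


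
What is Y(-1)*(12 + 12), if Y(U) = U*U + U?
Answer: 0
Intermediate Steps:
Y(U) = U + U**2 (Y(U) = U**2 + U = U + U**2)
Y(-1)*(12 + 12) = (-(1 - 1))*(12 + 12) = -1*0*24 = 0*24 = 0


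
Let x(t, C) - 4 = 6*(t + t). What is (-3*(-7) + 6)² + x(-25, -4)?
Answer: 433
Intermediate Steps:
x(t, C) = 4 + 12*t (x(t, C) = 4 + 6*(t + t) = 4 + 6*(2*t) = 4 + 12*t)
(-3*(-7) + 6)² + x(-25, -4) = (-3*(-7) + 6)² + (4 + 12*(-25)) = (21 + 6)² + (4 - 300) = 27² - 296 = 729 - 296 = 433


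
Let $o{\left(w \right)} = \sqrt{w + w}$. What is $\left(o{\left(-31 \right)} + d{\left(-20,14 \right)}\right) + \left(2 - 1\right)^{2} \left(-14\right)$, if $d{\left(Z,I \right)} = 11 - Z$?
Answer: $17 + i \sqrt{62} \approx 17.0 + 7.874 i$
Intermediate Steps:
$o{\left(w \right)} = \sqrt{2} \sqrt{w}$ ($o{\left(w \right)} = \sqrt{2 w} = \sqrt{2} \sqrt{w}$)
$\left(o{\left(-31 \right)} + d{\left(-20,14 \right)}\right) + \left(2 - 1\right)^{2} \left(-14\right) = \left(\sqrt{2} \sqrt{-31} + \left(11 - -20\right)\right) + \left(2 - 1\right)^{2} \left(-14\right) = \left(\sqrt{2} i \sqrt{31} + \left(11 + 20\right)\right) + 1^{2} \left(-14\right) = \left(i \sqrt{62} + 31\right) + 1 \left(-14\right) = \left(31 + i \sqrt{62}\right) - 14 = 17 + i \sqrt{62}$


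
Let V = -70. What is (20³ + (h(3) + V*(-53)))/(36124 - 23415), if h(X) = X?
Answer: 11713/12709 ≈ 0.92163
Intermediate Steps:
(20³ + (h(3) + V*(-53)))/(36124 - 23415) = (20³ + (3 - 70*(-53)))/(36124 - 23415) = (8000 + (3 + 3710))/12709 = (8000 + 3713)*(1/12709) = 11713*(1/12709) = 11713/12709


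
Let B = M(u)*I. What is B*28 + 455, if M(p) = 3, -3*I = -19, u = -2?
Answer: 987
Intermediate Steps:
I = 19/3 (I = -1/3*(-19) = 19/3 ≈ 6.3333)
B = 19 (B = 3*(19/3) = 19)
B*28 + 455 = 19*28 + 455 = 532 + 455 = 987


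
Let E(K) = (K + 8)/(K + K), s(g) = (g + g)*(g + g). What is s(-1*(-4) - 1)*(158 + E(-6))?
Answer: 5682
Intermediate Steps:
s(g) = 4*g² (s(g) = (2*g)*(2*g) = 4*g²)
E(K) = (8 + K)/(2*K) (E(K) = (8 + K)/((2*K)) = (8 + K)*(1/(2*K)) = (8 + K)/(2*K))
s(-1*(-4) - 1)*(158 + E(-6)) = (4*(-1*(-4) - 1)²)*(158 + (½)*(8 - 6)/(-6)) = (4*(4 - 1)²)*(158 + (½)*(-⅙)*2) = (4*3²)*(158 - ⅙) = (4*9)*(947/6) = 36*(947/6) = 5682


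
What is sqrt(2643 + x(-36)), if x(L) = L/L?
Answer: 2*sqrt(661) ≈ 51.420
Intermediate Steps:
x(L) = 1
sqrt(2643 + x(-36)) = sqrt(2643 + 1) = sqrt(2644) = 2*sqrt(661)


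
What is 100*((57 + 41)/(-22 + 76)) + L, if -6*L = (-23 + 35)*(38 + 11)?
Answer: 2254/27 ≈ 83.481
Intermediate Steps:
L = -98 (L = -(-23 + 35)*(38 + 11)/6 = -2*49 = -⅙*588 = -98)
100*((57 + 41)/(-22 + 76)) + L = 100*((57 + 41)/(-22 + 76)) - 98 = 100*(98/54) - 98 = 100*(98*(1/54)) - 98 = 100*(49/27) - 98 = 4900/27 - 98 = 2254/27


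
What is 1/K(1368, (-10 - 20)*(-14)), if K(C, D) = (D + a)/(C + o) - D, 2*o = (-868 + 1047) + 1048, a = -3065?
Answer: -3963/1669750 ≈ -0.0023734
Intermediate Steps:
o = 1227/2 (o = ((-868 + 1047) + 1048)/2 = (179 + 1048)/2 = (½)*1227 = 1227/2 ≈ 613.50)
K(C, D) = -D + (-3065 + D)/(1227/2 + C) (K(C, D) = (D - 3065)/(C + 1227/2) - D = (-3065 + D)/(1227/2 + C) - D = -D + (-3065 + D)/(1227/2 + C))
1/K(1368, (-10 - 20)*(-14)) = 1/((-6130 - 1225*(-10 - 20)*(-14) - 2*1368*(-10 - 20)*(-14))/(1227 + 2*1368)) = 1/((-6130 - (-36750)*(-14) - 2*1368*(-30*(-14)))/(1227 + 2736)) = 1/((-6130 - 1225*420 - 2*1368*420)/3963) = 1/((-6130 - 514500 - 1149120)/3963) = 1/((1/3963)*(-1669750)) = 1/(-1669750/3963) = -3963/1669750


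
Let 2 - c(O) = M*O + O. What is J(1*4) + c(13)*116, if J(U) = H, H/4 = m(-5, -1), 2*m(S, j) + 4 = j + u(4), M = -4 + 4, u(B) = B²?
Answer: -1254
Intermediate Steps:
M = 0
m(S, j) = 6 + j/2 (m(S, j) = -2 + (j + 4²)/2 = -2 + (j + 16)/2 = -2 + (16 + j)/2 = -2 + (8 + j/2) = 6 + j/2)
H = 22 (H = 4*(6 + (½)*(-1)) = 4*(6 - ½) = 4*(11/2) = 22)
J(U) = 22
c(O) = 2 - O (c(O) = 2 - (0*O + O) = 2 - (0 + O) = 2 - O)
J(1*4) + c(13)*116 = 22 + (2 - 1*13)*116 = 22 + (2 - 13)*116 = 22 - 11*116 = 22 - 1276 = -1254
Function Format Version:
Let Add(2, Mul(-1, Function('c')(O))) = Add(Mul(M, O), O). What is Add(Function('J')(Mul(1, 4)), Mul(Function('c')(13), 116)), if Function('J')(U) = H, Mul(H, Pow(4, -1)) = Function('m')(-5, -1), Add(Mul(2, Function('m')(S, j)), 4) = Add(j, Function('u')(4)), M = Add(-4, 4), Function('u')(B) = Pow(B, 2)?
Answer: -1254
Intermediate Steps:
M = 0
Function('m')(S, j) = Add(6, Mul(Rational(1, 2), j)) (Function('m')(S, j) = Add(-2, Mul(Rational(1, 2), Add(j, Pow(4, 2)))) = Add(-2, Mul(Rational(1, 2), Add(j, 16))) = Add(-2, Mul(Rational(1, 2), Add(16, j))) = Add(-2, Add(8, Mul(Rational(1, 2), j))) = Add(6, Mul(Rational(1, 2), j)))
H = 22 (H = Mul(4, Add(6, Mul(Rational(1, 2), -1))) = Mul(4, Add(6, Rational(-1, 2))) = Mul(4, Rational(11, 2)) = 22)
Function('J')(U) = 22
Function('c')(O) = Add(2, Mul(-1, O)) (Function('c')(O) = Add(2, Mul(-1, Add(Mul(0, O), O))) = Add(2, Mul(-1, Add(0, O))) = Add(2, Mul(-1, O)))
Add(Function('J')(Mul(1, 4)), Mul(Function('c')(13), 116)) = Add(22, Mul(Add(2, Mul(-1, 13)), 116)) = Add(22, Mul(Add(2, -13), 116)) = Add(22, Mul(-11, 116)) = Add(22, -1276) = -1254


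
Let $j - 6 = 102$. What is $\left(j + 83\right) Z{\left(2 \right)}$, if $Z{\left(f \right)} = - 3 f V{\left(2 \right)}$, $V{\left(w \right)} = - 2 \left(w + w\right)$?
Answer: $9168$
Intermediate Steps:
$j = 108$ ($j = 6 + 102 = 108$)
$V{\left(w \right)} = - 4 w$ ($V{\left(w \right)} = - 2 \cdot 2 w = - 4 w$)
$Z{\left(f \right)} = 24 f$ ($Z{\left(f \right)} = - 3 f \left(\left(-4\right) 2\right) = - 3 f \left(-8\right) = 24 f$)
$\left(j + 83\right) Z{\left(2 \right)} = \left(108 + 83\right) 24 \cdot 2 = 191 \cdot 48 = 9168$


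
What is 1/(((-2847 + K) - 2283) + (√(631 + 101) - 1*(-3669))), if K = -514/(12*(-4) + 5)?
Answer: -2679287/3881058013 - 3698*√183/3881058013 ≈ -0.00070324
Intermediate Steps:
K = 514/43 (K = -514/(-48 + 5) = -514/(-43) = -514*(-1/43) = 514/43 ≈ 11.953)
1/(((-2847 + K) - 2283) + (√(631 + 101) - 1*(-3669))) = 1/(((-2847 + 514/43) - 2283) + (√(631 + 101) - 1*(-3669))) = 1/((-121907/43 - 2283) + (√732 + 3669)) = 1/(-220076/43 + (2*√183 + 3669)) = 1/(-220076/43 + (3669 + 2*√183)) = 1/(-62309/43 + 2*√183)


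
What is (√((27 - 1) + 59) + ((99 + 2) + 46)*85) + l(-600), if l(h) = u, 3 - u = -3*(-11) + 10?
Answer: 12455 + √85 ≈ 12464.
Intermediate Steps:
u = -40 (u = 3 - (-3*(-11) + 10) = 3 - (33 + 10) = 3 - 1*43 = 3 - 43 = -40)
l(h) = -40
(√((27 - 1) + 59) + ((99 + 2) + 46)*85) + l(-600) = (√((27 - 1) + 59) + ((99 + 2) + 46)*85) - 40 = (√(26 + 59) + (101 + 46)*85) - 40 = (√85 + 147*85) - 40 = (√85 + 12495) - 40 = (12495 + √85) - 40 = 12455 + √85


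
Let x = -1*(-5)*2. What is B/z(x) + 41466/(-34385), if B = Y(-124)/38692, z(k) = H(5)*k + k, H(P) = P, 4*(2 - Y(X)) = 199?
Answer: -77012632163/63860372160 ≈ -1.2060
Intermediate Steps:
x = 10 (x = 5*2 = 10)
Y(X) = -191/4 (Y(X) = 2 - ¼*199 = 2 - 199/4 = -191/4)
z(k) = 6*k (z(k) = 5*k + k = 6*k)
B = -191/154768 (B = -191/4/38692 = -191/4*1/38692 = -191/154768 ≈ -0.0012341)
B/z(x) + 41466/(-34385) = -191/(154768*(6*10)) + 41466/(-34385) = -191/154768/60 + 41466*(-1/34385) = -191/154768*1/60 - 41466/34385 = -191/9286080 - 41466/34385 = -77012632163/63860372160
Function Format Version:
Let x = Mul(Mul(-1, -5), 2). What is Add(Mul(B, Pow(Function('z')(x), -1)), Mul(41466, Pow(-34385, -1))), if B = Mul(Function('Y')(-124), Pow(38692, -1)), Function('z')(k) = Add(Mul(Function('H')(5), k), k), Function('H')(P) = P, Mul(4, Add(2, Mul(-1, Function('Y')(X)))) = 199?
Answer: Rational(-77012632163, 63860372160) ≈ -1.2060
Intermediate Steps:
x = 10 (x = Mul(5, 2) = 10)
Function('Y')(X) = Rational(-191, 4) (Function('Y')(X) = Add(2, Mul(Rational(-1, 4), 199)) = Add(2, Rational(-199, 4)) = Rational(-191, 4))
Function('z')(k) = Mul(6, k) (Function('z')(k) = Add(Mul(5, k), k) = Mul(6, k))
B = Rational(-191, 154768) (B = Mul(Rational(-191, 4), Pow(38692, -1)) = Mul(Rational(-191, 4), Rational(1, 38692)) = Rational(-191, 154768) ≈ -0.0012341)
Add(Mul(B, Pow(Function('z')(x), -1)), Mul(41466, Pow(-34385, -1))) = Add(Mul(Rational(-191, 154768), Pow(Mul(6, 10), -1)), Mul(41466, Pow(-34385, -1))) = Add(Mul(Rational(-191, 154768), Pow(60, -1)), Mul(41466, Rational(-1, 34385))) = Add(Mul(Rational(-191, 154768), Rational(1, 60)), Rational(-41466, 34385)) = Add(Rational(-191, 9286080), Rational(-41466, 34385)) = Rational(-77012632163, 63860372160)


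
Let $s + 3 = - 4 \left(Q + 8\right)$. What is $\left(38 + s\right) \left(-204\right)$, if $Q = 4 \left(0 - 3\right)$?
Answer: $-10404$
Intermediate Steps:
$Q = -12$ ($Q = 4 \left(-3\right) = -12$)
$s = 13$ ($s = -3 - 4 \left(-12 + 8\right) = -3 - -16 = -3 + 16 = 13$)
$\left(38 + s\right) \left(-204\right) = \left(38 + 13\right) \left(-204\right) = 51 \left(-204\right) = -10404$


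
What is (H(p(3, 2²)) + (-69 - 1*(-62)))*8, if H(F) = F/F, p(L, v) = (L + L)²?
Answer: -48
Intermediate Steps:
p(L, v) = 4*L² (p(L, v) = (2*L)² = 4*L²)
H(F) = 1
(H(p(3, 2²)) + (-69 - 1*(-62)))*8 = (1 + (-69 - 1*(-62)))*8 = (1 + (-69 + 62))*8 = (1 - 7)*8 = -6*8 = -48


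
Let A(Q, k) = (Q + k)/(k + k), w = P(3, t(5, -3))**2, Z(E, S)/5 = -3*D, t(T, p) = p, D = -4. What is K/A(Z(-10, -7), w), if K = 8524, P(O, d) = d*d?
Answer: 460296/47 ≈ 9793.5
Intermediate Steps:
P(O, d) = d**2
Z(E, S) = 60 (Z(E, S) = 5*(-3*(-4)) = 5*12 = 60)
w = 81 (w = ((-3)**2)**2 = 9**2 = 81)
A(Q, k) = (Q + k)/(2*k) (A(Q, k) = (Q + k)/((2*k)) = (Q + k)*(1/(2*k)) = (Q + k)/(2*k))
K/A(Z(-10, -7), w) = 8524/(((1/2)*(60 + 81)/81)) = 8524/(((1/2)*(1/81)*141)) = 8524/(47/54) = 8524*(54/47) = 460296/47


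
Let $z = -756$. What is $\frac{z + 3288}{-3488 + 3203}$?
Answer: $- \frac{844}{95} \approx -8.8842$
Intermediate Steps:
$\frac{z + 3288}{-3488 + 3203} = \frac{-756 + 3288}{-3488 + 3203} = \frac{2532}{-285} = 2532 \left(- \frac{1}{285}\right) = - \frac{844}{95}$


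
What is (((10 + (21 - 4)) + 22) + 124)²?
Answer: 29929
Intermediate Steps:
(((10 + (21 - 4)) + 22) + 124)² = (((10 + 17) + 22) + 124)² = ((27 + 22) + 124)² = (49 + 124)² = 173² = 29929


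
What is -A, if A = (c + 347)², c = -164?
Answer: -33489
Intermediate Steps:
A = 33489 (A = (-164 + 347)² = 183² = 33489)
-A = -1*33489 = -33489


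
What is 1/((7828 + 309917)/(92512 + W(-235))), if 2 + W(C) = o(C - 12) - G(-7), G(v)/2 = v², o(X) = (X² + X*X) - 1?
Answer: 9323/13815 ≈ 0.67485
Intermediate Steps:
o(X) = -1 + 2*X² (o(X) = (X² + X²) - 1 = 2*X² - 1 = -1 + 2*X²)
G(v) = 2*v²
W(C) = -101 + 2*(-12 + C)² (W(C) = -2 + ((-1 + 2*(C - 12)²) - 2*(-7)²) = -2 + ((-1 + 2*(-12 + C)²) - 2*49) = -2 + ((-1 + 2*(-12 + C)²) - 1*98) = -2 + ((-1 + 2*(-12 + C)²) - 98) = -2 + (-99 + 2*(-12 + C)²) = -101 + 2*(-12 + C)²)
1/((7828 + 309917)/(92512 + W(-235))) = 1/((7828 + 309917)/(92512 + (-101 + 2*(-12 - 235)²))) = 1/(317745/(92512 + (-101 + 2*(-247)²))) = 1/(317745/(92512 + (-101 + 2*61009))) = 1/(317745/(92512 + (-101 + 122018))) = 1/(317745/(92512 + 121917)) = 1/(317745/214429) = 1/(317745*(1/214429)) = 1/(13815/9323) = 9323/13815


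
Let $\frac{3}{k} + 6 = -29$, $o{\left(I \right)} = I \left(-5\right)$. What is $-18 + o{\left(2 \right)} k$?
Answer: $- \frac{120}{7} \approx -17.143$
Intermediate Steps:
$o{\left(I \right)} = - 5 I$
$k = - \frac{3}{35}$ ($k = \frac{3}{-6 - 29} = \frac{3}{-35} = 3 \left(- \frac{1}{35}\right) = - \frac{3}{35} \approx -0.085714$)
$-18 + o{\left(2 \right)} k = -18 + \left(-5\right) 2 \left(- \frac{3}{35}\right) = -18 - - \frac{6}{7} = -18 + \frac{6}{7} = - \frac{120}{7}$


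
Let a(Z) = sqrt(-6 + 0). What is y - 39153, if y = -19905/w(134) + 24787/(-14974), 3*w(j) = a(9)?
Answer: -586301809/14974 + 19905*I*sqrt(6)/2 ≈ -39155.0 + 24379.0*I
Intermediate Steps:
a(Z) = I*sqrt(6) (a(Z) = sqrt(-6) = I*sqrt(6))
w(j) = I*sqrt(6)/3 (w(j) = (I*sqrt(6))/3 = I*sqrt(6)/3)
y = -24787/14974 + 19905*I*sqrt(6)/2 (y = -19905*(-I*sqrt(6)/2) + 24787/(-14974) = -(-19905)*I*sqrt(6)/2 + 24787*(-1/14974) = 19905*I*sqrt(6)/2 - 24787/14974 = -24787/14974 + 19905*I*sqrt(6)/2 ≈ -1.6553 + 24379.0*I)
y - 39153 = (-24787/14974 + 19905*I*sqrt(6)/2) - 39153 = -586301809/14974 + 19905*I*sqrt(6)/2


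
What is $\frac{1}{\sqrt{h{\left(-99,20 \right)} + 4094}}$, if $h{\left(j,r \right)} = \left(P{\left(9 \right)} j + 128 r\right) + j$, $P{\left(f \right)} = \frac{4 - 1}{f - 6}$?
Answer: $\frac{\sqrt{1614}}{3228} \approx 0.012446$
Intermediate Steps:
$P{\left(f \right)} = \frac{3}{-6 + f}$
$h{\left(j,r \right)} = 2 j + 128 r$ ($h{\left(j,r \right)} = \left(\frac{3}{-6 + 9} j + 128 r\right) + j = \left(\frac{3}{3} j + 128 r\right) + j = \left(3 \cdot \frac{1}{3} j + 128 r\right) + j = \left(1 j + 128 r\right) + j = \left(j + 128 r\right) + j = 2 j + 128 r$)
$\frac{1}{\sqrt{h{\left(-99,20 \right)} + 4094}} = \frac{1}{\sqrt{\left(2 \left(-99\right) + 128 \cdot 20\right) + 4094}} = \frac{1}{\sqrt{\left(-198 + 2560\right) + 4094}} = \frac{1}{\sqrt{2362 + 4094}} = \frac{1}{\sqrt{6456}} = \frac{1}{2 \sqrt{1614}} = \frac{\sqrt{1614}}{3228}$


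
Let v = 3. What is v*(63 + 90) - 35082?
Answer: -34623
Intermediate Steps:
v*(63 + 90) - 35082 = 3*(63 + 90) - 35082 = 3*153 - 35082 = 459 - 35082 = -34623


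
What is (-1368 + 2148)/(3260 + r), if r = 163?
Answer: 260/1141 ≈ 0.22787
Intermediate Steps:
(-1368 + 2148)/(3260 + r) = (-1368 + 2148)/(3260 + 163) = 780/3423 = 780*(1/3423) = 260/1141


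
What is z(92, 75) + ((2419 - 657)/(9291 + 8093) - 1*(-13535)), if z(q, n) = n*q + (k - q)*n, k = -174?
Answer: 4216501/8692 ≈ 485.10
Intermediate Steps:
z(q, n) = n*q + n*(-174 - q) (z(q, n) = n*q + (-174 - q)*n = n*q + n*(-174 - q))
z(92, 75) + ((2419 - 657)/(9291 + 8093) - 1*(-13535)) = -174*75 + ((2419 - 657)/(9291 + 8093) - 1*(-13535)) = -13050 + (1762/17384 + 13535) = -13050 + (1762*(1/17384) + 13535) = -13050 + (881/8692 + 13535) = -13050 + 117647101/8692 = 4216501/8692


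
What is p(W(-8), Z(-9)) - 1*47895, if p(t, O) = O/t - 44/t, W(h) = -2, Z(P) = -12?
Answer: -47867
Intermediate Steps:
p(t, O) = -44/t + O/t
p(W(-8), Z(-9)) - 1*47895 = (-44 - 12)/(-2) - 1*47895 = -½*(-56) - 47895 = 28 - 47895 = -47867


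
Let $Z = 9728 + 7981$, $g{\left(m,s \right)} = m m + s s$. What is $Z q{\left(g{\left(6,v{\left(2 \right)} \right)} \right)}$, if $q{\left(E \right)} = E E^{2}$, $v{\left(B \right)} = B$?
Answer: $1133376000$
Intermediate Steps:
$g{\left(m,s \right)} = m^{2} + s^{2}$
$Z = 17709$
$q{\left(E \right)} = E^{3}$
$Z q{\left(g{\left(6,v{\left(2 \right)} \right)} \right)} = 17709 \left(6^{2} + 2^{2}\right)^{3} = 17709 \left(36 + 4\right)^{3} = 17709 \cdot 40^{3} = 17709 \cdot 64000 = 1133376000$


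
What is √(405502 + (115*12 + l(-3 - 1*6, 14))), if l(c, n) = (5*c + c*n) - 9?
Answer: √406702 ≈ 637.73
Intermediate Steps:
l(c, n) = -9 + 5*c + c*n
√(405502 + (115*12 + l(-3 - 1*6, 14))) = √(405502 + (115*12 + (-9 + 5*(-3 - 1*6) + (-3 - 1*6)*14))) = √(405502 + (1380 + (-9 + 5*(-3 - 6) + (-3 - 6)*14))) = √(405502 + (1380 + (-9 + 5*(-9) - 9*14))) = √(405502 + (1380 + (-9 - 45 - 126))) = √(405502 + (1380 - 180)) = √(405502 + 1200) = √406702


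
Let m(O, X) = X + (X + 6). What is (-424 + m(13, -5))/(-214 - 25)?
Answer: 428/239 ≈ 1.7908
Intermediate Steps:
m(O, X) = 6 + 2*X (m(O, X) = X + (6 + X) = 6 + 2*X)
(-424 + m(13, -5))/(-214 - 25) = (-424 + (6 + 2*(-5)))/(-214 - 25) = (-424 + (6 - 10))/(-239) = (-424 - 4)*(-1/239) = -428*(-1/239) = 428/239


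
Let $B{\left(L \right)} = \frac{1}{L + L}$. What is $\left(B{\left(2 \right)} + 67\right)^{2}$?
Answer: $\frac{72361}{16} \approx 4522.6$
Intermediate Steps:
$B{\left(L \right)} = \frac{1}{2 L}$
$\left(B{\left(2 \right)} + 67\right)^{2} = \left(\frac{1}{2 \cdot 2} + 67\right)^{2} = \left(\frac{1}{2} \cdot \frac{1}{2} + 67\right)^{2} = \left(\frac{1}{4} + 67\right)^{2} = \left(\frac{269}{4}\right)^{2} = \frac{72361}{16}$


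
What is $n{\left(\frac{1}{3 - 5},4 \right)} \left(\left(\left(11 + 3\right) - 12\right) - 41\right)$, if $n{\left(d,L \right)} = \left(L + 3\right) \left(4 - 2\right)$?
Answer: $-546$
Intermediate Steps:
$n{\left(d,L \right)} = 6 + 2 L$ ($n{\left(d,L \right)} = \left(3 + L\right) 2 = 6 + 2 L$)
$n{\left(\frac{1}{3 - 5},4 \right)} \left(\left(\left(11 + 3\right) - 12\right) - 41\right) = \left(6 + 2 \cdot 4\right) \left(\left(\left(11 + 3\right) - 12\right) - 41\right) = \left(6 + 8\right) \left(\left(14 - 12\right) - 41\right) = 14 \left(2 - 41\right) = 14 \left(-39\right) = -546$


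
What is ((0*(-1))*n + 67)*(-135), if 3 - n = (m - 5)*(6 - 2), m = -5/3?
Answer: -9045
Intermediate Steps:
m = -5/3 (m = -5*1/3 = -5/3 ≈ -1.6667)
n = 89/3 (n = 3 - (-5/3 - 5)*(6 - 2) = 3 - (-20)*4/3 = 3 - 1*(-80/3) = 3 + 80/3 = 89/3 ≈ 29.667)
((0*(-1))*n + 67)*(-135) = ((0*(-1))*(89/3) + 67)*(-135) = (0*(89/3) + 67)*(-135) = (0 + 67)*(-135) = 67*(-135) = -9045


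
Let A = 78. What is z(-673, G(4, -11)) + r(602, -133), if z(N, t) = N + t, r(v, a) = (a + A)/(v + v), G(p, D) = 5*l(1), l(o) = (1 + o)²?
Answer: -786267/1204 ≈ -653.05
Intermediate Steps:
G(p, D) = 20 (G(p, D) = 5*(1 + 1)² = 5*2² = 5*4 = 20)
r(v, a) = (78 + a)/(2*v) (r(v, a) = (a + 78)/(v + v) = (78 + a)/((2*v)) = (78 + a)*(1/(2*v)) = (78 + a)/(2*v))
z(-673, G(4, -11)) + r(602, -133) = (-673 + 20) + (½)*(78 - 133)/602 = -653 + (½)*(1/602)*(-55) = -653 - 55/1204 = -786267/1204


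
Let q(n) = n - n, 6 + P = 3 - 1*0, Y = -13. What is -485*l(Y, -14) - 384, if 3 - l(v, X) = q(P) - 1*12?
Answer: -7659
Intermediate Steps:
P = -3 (P = -6 + (3 - 1*0) = -6 + (3 + 0) = -6 + 3 = -3)
q(n) = 0
l(v, X) = 15 (l(v, X) = 3 - (0 - 1*12) = 3 - (0 - 12) = 3 - 1*(-12) = 3 + 12 = 15)
-485*l(Y, -14) - 384 = -485*15 - 384 = -7275 - 384 = -7659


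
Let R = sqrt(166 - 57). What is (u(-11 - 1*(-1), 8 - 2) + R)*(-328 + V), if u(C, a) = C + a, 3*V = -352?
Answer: 5344/3 - 1336*sqrt(109)/3 ≈ -2868.1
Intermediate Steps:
V = -352/3 (V = (1/3)*(-352) = -352/3 ≈ -117.33)
R = sqrt(109) ≈ 10.440
(u(-11 - 1*(-1), 8 - 2) + R)*(-328 + V) = (((-11 - 1*(-1)) + (8 - 2)) + sqrt(109))*(-328 - 352/3) = (((-11 + 1) + 6) + sqrt(109))*(-1336/3) = ((-10 + 6) + sqrt(109))*(-1336/3) = (-4 + sqrt(109))*(-1336/3) = 5344/3 - 1336*sqrt(109)/3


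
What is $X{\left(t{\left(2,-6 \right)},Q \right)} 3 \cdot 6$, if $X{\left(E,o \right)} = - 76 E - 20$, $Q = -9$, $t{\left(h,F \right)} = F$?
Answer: $7848$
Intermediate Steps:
$X{\left(E,o \right)} = -20 - 76 E$
$X{\left(t{\left(2,-6 \right)},Q \right)} 3 \cdot 6 = \left(-20 - -456\right) 3 \cdot 6 = \left(-20 + 456\right) 18 = 436 \cdot 18 = 7848$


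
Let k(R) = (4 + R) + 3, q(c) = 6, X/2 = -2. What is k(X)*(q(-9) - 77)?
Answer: -213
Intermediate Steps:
X = -4 (X = 2*(-2) = -4)
k(R) = 7 + R
k(X)*(q(-9) - 77) = (7 - 4)*(6 - 77) = 3*(-71) = -213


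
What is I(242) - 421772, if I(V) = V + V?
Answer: -421288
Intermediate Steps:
I(V) = 2*V
I(242) - 421772 = 2*242 - 421772 = 484 - 421772 = -421288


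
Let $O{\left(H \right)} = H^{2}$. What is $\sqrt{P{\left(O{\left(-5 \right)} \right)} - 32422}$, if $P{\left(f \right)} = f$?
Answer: $i \sqrt{32397} \approx 179.99 i$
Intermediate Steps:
$\sqrt{P{\left(O{\left(-5 \right)} \right)} - 32422} = \sqrt{\left(-5\right)^{2} - 32422} = \sqrt{25 - 32422} = \sqrt{-32397} = i \sqrt{32397}$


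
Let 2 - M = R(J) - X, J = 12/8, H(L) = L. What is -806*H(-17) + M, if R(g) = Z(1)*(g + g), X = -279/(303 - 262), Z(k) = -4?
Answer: 562077/41 ≈ 13709.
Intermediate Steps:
J = 3/2 (J = 12*(⅛) = 3/2 ≈ 1.5000)
X = -279/41 ≈ -6.8049
R(g) = -8*g (R(g) = -4*(g + g) = -8*g)
M = 295/41 (M = 2 - (-8*3/2 - 1*(-279/41)) = 2 - (-12 + 279/41) = 2 - 1*(-213/41) = 2 + 213/41 = 295/41 ≈ 7.1951)
-806*H(-17) + M = -806*(-17) + 295/41 = 13702 + 295/41 = 562077/41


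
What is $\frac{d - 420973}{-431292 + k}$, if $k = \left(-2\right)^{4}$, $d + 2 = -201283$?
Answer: $\frac{311129}{215638} \approx 1.4428$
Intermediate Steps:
$d = -201285$ ($d = -2 - 201283 = -201285$)
$k = 16$
$\frac{d - 420973}{-431292 + k} = \frac{-201285 - 420973}{-431292 + 16} = - \frac{622258}{-431276} = \left(-622258\right) \left(- \frac{1}{431276}\right) = \frac{311129}{215638}$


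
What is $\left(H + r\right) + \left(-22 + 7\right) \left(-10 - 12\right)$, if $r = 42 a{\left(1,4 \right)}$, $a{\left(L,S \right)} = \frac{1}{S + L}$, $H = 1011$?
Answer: $\frac{6747}{5} \approx 1349.4$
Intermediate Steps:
$a{\left(L,S \right)} = \frac{1}{L + S}$
$r = \frac{42}{5}$ ($r = \frac{42}{1 + 4} = \frac{42}{5} \approx 8.4$)
$\left(H + r\right) + \left(-22 + 7\right) \left(-10 - 12\right) = \left(1011 + \frac{42}{5}\right) + \left(-22 + 7\right) \left(-10 - 12\right) = \frac{5097}{5} - -330 = \frac{5097}{5} + 330 = \frac{6747}{5}$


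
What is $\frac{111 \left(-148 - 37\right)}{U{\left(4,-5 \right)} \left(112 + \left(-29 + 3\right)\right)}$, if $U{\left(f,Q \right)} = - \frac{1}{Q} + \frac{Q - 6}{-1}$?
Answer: $- \frac{102675}{4816} \approx -21.32$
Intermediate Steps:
$U{\left(f,Q \right)} = 6 - Q - \frac{1}{Q}$ ($U{\left(f,Q \right)} = - \frac{1}{Q} + \left(-6 + Q\right) \left(-1\right) = - \frac{1}{Q} - \left(-6 + Q\right) = 6 - Q - \frac{1}{Q}$)
$\frac{111 \left(-148 - 37\right)}{U{\left(4,-5 \right)} \left(112 + \left(-29 + 3\right)\right)} = \frac{111 \left(-148 - 37\right)}{\left(6 - -5 - \frac{1}{-5}\right) \left(112 + \left(-29 + 3\right)\right)} = \frac{111 \left(-185\right)}{\left(6 + 5 - - \frac{1}{5}\right) \left(112 - 26\right)} = - \frac{20535}{\left(6 + 5 + \frac{1}{5}\right) 86} = - \frac{20535}{\frac{56}{5} \cdot 86} = - \frac{20535}{\frac{4816}{5}} = \left(-20535\right) \frac{5}{4816} = - \frac{102675}{4816}$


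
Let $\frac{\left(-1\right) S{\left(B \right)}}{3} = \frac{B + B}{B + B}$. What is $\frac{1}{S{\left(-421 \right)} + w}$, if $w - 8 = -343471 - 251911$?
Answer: $- \frac{1}{595377} \approx -1.6796 \cdot 10^{-6}$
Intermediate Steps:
$w = -595374$ ($w = 8 - 595382 = -595374$)
$S{\left(B \right)} = -3$ ($S{\left(B \right)} = - 3 \frac{B + B}{B + B} = - 3 \frac{2 B}{2 B} = - 3 \cdot 2 B \frac{1}{2 B} = \left(-3\right) 1 = -3$)
$\frac{1}{S{\left(-421 \right)} + w} = \frac{1}{-3 - 595374} = \frac{1}{-595377} = - \frac{1}{595377}$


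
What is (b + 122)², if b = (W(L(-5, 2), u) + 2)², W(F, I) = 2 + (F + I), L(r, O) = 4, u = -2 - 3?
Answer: 17161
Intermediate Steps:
u = -5
W(F, I) = 2 + F + I
b = 9 (b = ((2 + 4 - 5) + 2)² = (1 + 2)² = 3² = 9)
(b + 122)² = (9 + 122)² = 131² = 17161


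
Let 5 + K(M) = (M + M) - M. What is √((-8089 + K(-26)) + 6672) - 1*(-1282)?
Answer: 1282 + 2*I*√362 ≈ 1282.0 + 38.053*I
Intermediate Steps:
K(M) = -5 + M (K(M) = -5 + ((M + M) - M) = -5 + (2*M - M) = -5 + M)
√((-8089 + K(-26)) + 6672) - 1*(-1282) = √((-8089 + (-5 - 26)) + 6672) - 1*(-1282) = √((-8089 - 31) + 6672) + 1282 = √(-8120 + 6672) + 1282 = √(-1448) + 1282 = 2*I*√362 + 1282 = 1282 + 2*I*√362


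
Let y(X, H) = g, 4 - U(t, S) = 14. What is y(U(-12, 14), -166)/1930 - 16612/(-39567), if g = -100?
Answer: 2810446/7636431 ≈ 0.36803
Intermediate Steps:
U(t, S) = -10 (U(t, S) = 4 - 1*14 = 4 - 14 = -10)
y(X, H) = -100
y(U(-12, 14), -166)/1930 - 16612/(-39567) = -100/1930 - 16612/(-39567) = -100*1/1930 - 16612*(-1/39567) = -10/193 + 16612/39567 = 2810446/7636431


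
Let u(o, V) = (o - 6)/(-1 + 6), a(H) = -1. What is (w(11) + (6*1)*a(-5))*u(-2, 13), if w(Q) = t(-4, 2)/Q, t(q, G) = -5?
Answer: 568/55 ≈ 10.327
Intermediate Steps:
u(o, V) = -6/5 + o/5 (u(o, V) = (-6 + o)/5 = (-6 + o)*(⅕) = -6/5 + o/5)
w(Q) = -5/Q
(w(11) + (6*1)*a(-5))*u(-2, 13) = (-5/11 + (6*1)*(-1))*(-6/5 + (⅕)*(-2)) = (-5*1/11 + 6*(-1))*(-6/5 - ⅖) = (-5/11 - 6)*(-8/5) = -71/11*(-8/5) = 568/55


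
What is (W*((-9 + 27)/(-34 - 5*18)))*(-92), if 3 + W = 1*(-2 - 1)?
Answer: -2484/31 ≈ -80.129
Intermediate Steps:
W = -6 (W = -3 + 1*(-2 - 1) = -3 + 1*(-3) = -3 - 3 = -6)
(W*((-9 + 27)/(-34 - 5*18)))*(-92) = -6*(-9 + 27)/(-34 - 5*18)*(-92) = -108/(-34 - 90)*(-92) = -108/(-124)*(-92) = -108*(-1)/124*(-92) = -6*(-9/62)*(-92) = (27/31)*(-92) = -2484/31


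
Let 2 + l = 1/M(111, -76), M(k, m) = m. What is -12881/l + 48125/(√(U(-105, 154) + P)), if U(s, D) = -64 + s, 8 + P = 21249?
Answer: 978956/153 + 48125*√1317/5268 ≈ 6729.9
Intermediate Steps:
P = 21241 (P = -8 + 21249 = 21241)
l = -153/76 (l = -2 + 1/(-76) = -2 - 1/76 = -153/76 ≈ -2.0132)
-12881/l + 48125/(√(U(-105, 154) + P)) = -12881/(-153/76) + 48125/(√((-64 - 105) + 21241)) = -12881*(-76/153) + 48125/(√(-169 + 21241)) = 978956/153 + 48125/(√21072) = 978956/153 + 48125/((4*√1317)) = 978956/153 + 48125*(√1317/5268) = 978956/153 + 48125*√1317/5268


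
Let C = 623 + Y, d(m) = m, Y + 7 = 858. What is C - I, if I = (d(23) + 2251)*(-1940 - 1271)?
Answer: 7303288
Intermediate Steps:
Y = 851 (Y = -7 + 858 = 851)
I = -7301814 (I = (23 + 2251)*(-1940 - 1271) = 2274*(-3211) = -7301814)
C = 1474 (C = 623 + 851 = 1474)
C - I = 1474 - 1*(-7301814) = 1474 + 7301814 = 7303288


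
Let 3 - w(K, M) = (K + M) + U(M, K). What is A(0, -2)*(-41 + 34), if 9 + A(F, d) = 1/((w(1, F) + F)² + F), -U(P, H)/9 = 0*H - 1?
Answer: 440/7 ≈ 62.857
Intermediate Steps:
U(P, H) = 9 (U(P, H) = -9*(0*H - 1) = -9*(0 - 1) = -9*(-1) = 9)
w(K, M) = -6 - K - M (w(K, M) = 3 - ((K + M) + 9) = 3 - (9 + K + M) = 3 + (-9 - K - M) = -6 - K - M)
A(F, d) = -9 + 1/(49 + F) (A(F, d) = -9 + 1/(((-6 - 1*1 - F) + F)² + F) = -9 + 1/(((-6 - 1 - F) + F)² + F) = -9 + 1/(((-7 - F) + F)² + F) = -9 + 1/((-7)² + F) = -9 + 1/(49 + F))
A(0, -2)*(-41 + 34) = ((-440 - 9*0)/(49 + 0))*(-41 + 34) = ((-440 + 0)/49)*(-7) = ((1/49)*(-440))*(-7) = -440/49*(-7) = 440/7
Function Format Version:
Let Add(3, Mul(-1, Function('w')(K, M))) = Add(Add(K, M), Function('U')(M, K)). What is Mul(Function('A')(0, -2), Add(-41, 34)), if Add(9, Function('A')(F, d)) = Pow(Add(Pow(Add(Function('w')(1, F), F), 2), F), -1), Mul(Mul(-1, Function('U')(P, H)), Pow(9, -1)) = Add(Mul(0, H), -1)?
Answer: Rational(440, 7) ≈ 62.857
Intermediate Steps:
Function('U')(P, H) = 9 (Function('U')(P, H) = Mul(-9, Add(Mul(0, H), -1)) = Mul(-9, Add(0, -1)) = Mul(-9, -1) = 9)
Function('w')(K, M) = Add(-6, Mul(-1, K), Mul(-1, M)) (Function('w')(K, M) = Add(3, Mul(-1, Add(Add(K, M), 9))) = Add(3, Mul(-1, Add(9, K, M))) = Add(3, Add(-9, Mul(-1, K), Mul(-1, M))) = Add(-6, Mul(-1, K), Mul(-1, M)))
Function('A')(F, d) = Add(-9, Pow(Add(49, F), -1)) (Function('A')(F, d) = Add(-9, Pow(Add(Pow(Add(Add(-6, Mul(-1, 1), Mul(-1, F)), F), 2), F), -1)) = Add(-9, Pow(Add(Pow(Add(Add(-6, -1, Mul(-1, F)), F), 2), F), -1)) = Add(-9, Pow(Add(Pow(Add(Add(-7, Mul(-1, F)), F), 2), F), -1)) = Add(-9, Pow(Add(Pow(-7, 2), F), -1)) = Add(-9, Pow(Add(49, F), -1)))
Mul(Function('A')(0, -2), Add(-41, 34)) = Mul(Mul(Pow(Add(49, 0), -1), Add(-440, Mul(-9, 0))), Add(-41, 34)) = Mul(Mul(Pow(49, -1), Add(-440, 0)), -7) = Mul(Mul(Rational(1, 49), -440), -7) = Mul(Rational(-440, 49), -7) = Rational(440, 7)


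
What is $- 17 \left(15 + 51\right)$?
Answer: $-1122$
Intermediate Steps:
$- 17 \left(15 + 51\right) = \left(-17\right) 66 = -1122$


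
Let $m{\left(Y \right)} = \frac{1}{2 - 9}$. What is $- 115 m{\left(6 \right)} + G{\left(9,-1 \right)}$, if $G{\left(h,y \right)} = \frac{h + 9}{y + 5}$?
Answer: $\frac{293}{14} \approx 20.929$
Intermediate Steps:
$m{\left(Y \right)} = - \frac{1}{7}$ ($m{\left(Y \right)} = \frac{1}{-7} = - \frac{1}{7}$)
$G{\left(h,y \right)} = \frac{9 + h}{5 + y}$
$- 115 m{\left(6 \right)} + G{\left(9,-1 \right)} = \left(-115\right) \left(- \frac{1}{7}\right) + \frac{9 + 9}{5 - 1} = \frac{115}{7} + \frac{1}{4} \cdot 18 = \frac{115}{7} + \frac{9}{2} = \frac{293}{14}$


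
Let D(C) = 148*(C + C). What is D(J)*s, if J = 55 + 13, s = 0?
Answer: 0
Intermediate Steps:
J = 68
D(C) = 296*C (D(C) = 148*(2*C) = 296*C)
D(J)*s = (296*68)*0 = 20128*0 = 0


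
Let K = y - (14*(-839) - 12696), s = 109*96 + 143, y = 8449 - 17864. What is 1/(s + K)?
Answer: 1/25634 ≈ 3.9011e-5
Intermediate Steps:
y = -9415
s = 10607 (s = 10464 + 143 = 10607)
K = 15027 (K = -9415 - (14*(-839) - 12696) = -9415 - (-11746 - 12696) = -9415 - 1*(-24442) = -9415 + 24442 = 15027)
1/(s + K) = 1/(10607 + 15027) = 1/25634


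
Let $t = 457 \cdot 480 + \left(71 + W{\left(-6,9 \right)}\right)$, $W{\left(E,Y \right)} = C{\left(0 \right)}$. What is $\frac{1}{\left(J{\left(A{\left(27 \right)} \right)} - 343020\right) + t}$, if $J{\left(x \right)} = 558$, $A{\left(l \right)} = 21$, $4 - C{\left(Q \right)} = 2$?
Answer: $- \frac{1}{123029} \approx -8.1282 \cdot 10^{-6}$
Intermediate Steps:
$C{\left(Q \right)} = 2$ ($C{\left(Q \right)} = 4 - 2 = 2$)
$W{\left(E,Y \right)} = 2$
$t = 219433$ ($t = 457 \cdot 480 + \left(71 + 2\right) = 219360 + 73 = 219433$)
$\frac{1}{\left(J{\left(A{\left(27 \right)} \right)} - 343020\right) + t} = \frac{1}{\left(558 - 343020\right) + 219433} = \frac{1}{-342462 + 219433} = \frac{1}{-123029} = - \frac{1}{123029}$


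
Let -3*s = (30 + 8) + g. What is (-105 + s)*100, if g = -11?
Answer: -11400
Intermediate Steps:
s = -9 (s = -((30 + 8) - 11)/3 = -(38 - 11)/3 = -⅓*27 = -9)
(-105 + s)*100 = (-105 - 9)*100 = -114*100 = -11400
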